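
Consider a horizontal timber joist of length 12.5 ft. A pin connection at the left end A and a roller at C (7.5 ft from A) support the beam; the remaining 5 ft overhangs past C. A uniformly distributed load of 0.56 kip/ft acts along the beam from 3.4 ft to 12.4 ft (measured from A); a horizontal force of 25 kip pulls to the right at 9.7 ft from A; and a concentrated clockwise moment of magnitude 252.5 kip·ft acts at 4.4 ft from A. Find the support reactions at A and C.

Resultant of the distributed load: 0.56 × 9 = 5.04 kip at 7.9 ft from A.
Moments about A: C_y·7.5 − (0.56·9)·7.9 − 252.5 = 0 → C_y = 292.316/7.5 = 38.9755 ≈ 38.98 kip.
ΣF_y = 0: A_y + 38.9755 − 0.56·9 = 0 → A_y = -33.94 kip.
ΣF_x = 0: A_x + 25 = 0 → A_x = -25.00 kip.

A_x = -25.00 kip, A_y = -33.94 kip, C_y = 38.98 kip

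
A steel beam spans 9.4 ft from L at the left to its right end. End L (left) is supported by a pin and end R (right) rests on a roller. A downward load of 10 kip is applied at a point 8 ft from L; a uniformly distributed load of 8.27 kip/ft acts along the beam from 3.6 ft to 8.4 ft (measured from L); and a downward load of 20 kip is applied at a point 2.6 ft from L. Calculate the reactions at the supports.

Resultant of the distributed load: 8.27 × 4.8 = 39.696 kip at 6 ft from L.
ΣM about L: R_y·9.4 − 10·8 − (8.27·4.8)·6 − 20·2.6 = 0 → R_y = 370.176/9.4 = 39.3804 ≈ 39.38 kip.
ΣF_y = 0: L_y + 39.3804 − 10 − 8.27·4.8 − 20 = 0 → L_y = 30.32 kip.
ΣF_x = 0: no horizontal applied forces, so L_x = 0.

L_x = 0, L_y = 30.32 kip, R_y = 39.38 kip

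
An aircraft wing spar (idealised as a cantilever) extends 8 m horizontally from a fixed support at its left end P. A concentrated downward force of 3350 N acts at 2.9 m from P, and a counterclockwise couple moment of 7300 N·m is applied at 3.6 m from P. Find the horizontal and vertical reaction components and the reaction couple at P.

ΣF_x = 0: P_x = 0.
ΣF_y = 0: P_y − 3350 = 0 → P_y = 3350 N.
ΣM about P: M_P − 3350·2.9 + 7300 = 0 → M_P = 2415 N·m.

P_x = 0, P_y = 3350 N, M_P = 2415 N·m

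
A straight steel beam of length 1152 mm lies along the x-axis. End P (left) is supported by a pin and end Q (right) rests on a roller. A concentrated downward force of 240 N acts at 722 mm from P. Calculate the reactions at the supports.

ΣM about P: Q_y·1152 − 240·722 = 0 → Q_y = 173280/1152 = 150.417 ≈ 150.4 N.
ΣF_y = 0: P_y + 150.417 − 240 = 0 → P_y = 89.58 N.
ΣF_x = 0: no horizontal applied forces, so P_x = 0.

P_x = 0, P_y = 89.58 N, Q_y = 150.4 N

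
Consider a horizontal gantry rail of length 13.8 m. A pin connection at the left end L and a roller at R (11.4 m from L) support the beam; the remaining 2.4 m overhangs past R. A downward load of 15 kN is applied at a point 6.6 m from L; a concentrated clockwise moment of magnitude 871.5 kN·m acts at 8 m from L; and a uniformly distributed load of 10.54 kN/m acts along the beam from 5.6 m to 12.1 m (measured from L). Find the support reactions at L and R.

L_x = 0, L_y = -54.81 kN, R_y = 138.3 kN

Resultant of the distributed load: 10.54 × 6.5 = 68.51 kN at 8.85 m from L.
ΣM about L: R_y·11.4 − 15·6.6 − 871.5 − (10.54·6.5)·8.85 = 0 → R_y = 1576.8135/11.4 = 138.317 ≈ 138.3 kN.
ΣF_y = 0: L_y + 138.317 − 15 − 10.54·6.5 = 0 → L_y = -54.81 kN.
ΣF_x = 0: no horizontal applied forces, so L_x = 0.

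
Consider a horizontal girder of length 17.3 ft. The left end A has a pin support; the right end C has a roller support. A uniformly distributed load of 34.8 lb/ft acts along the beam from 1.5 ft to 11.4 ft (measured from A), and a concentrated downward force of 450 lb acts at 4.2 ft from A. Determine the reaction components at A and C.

A_x = 0, A_y = 556.8 lb, C_y = 237.7 lb

Resultant of the distributed load: 34.8 × 9.9 = 344.52 lb at 6.45 ft from A.
ΣM about A: C_y·17.3 − (34.8·9.9)·6.45 − 450·4.2 = 0 → C_y = 4112.154/17.3 = 237.697 ≈ 237.7 lb.
ΣF_y = 0: A_y + 237.697 − 34.8·9.9 − 450 = 0 → A_y = 556.8 lb.
ΣF_x = 0: no horizontal applied forces, so A_x = 0.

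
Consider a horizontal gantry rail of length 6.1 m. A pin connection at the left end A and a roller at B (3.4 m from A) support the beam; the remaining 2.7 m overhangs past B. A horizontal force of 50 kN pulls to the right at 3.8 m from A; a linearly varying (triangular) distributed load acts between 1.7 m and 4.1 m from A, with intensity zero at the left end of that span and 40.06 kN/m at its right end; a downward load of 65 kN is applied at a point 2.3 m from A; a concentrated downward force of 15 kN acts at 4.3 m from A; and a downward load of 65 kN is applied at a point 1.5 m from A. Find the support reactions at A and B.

Resultant of the triangular load: ½ × 40.06 × 2.4 = 48.072 kN, acting at 3.3 m from A (one-third of the span from the peak).
Moments about A: B_y·3.4 − (½·40.06·2.4)·3.3 − 65·2.3 − 15·4.3 − 65·1.5 = 0 → B_y = 470.1376/3.4 = 138.276 ≈ 138.3 kN.
ΣF_y = 0: A_y + 138.276 − ½·40.06·2.4 − 65 − 15 − 65 = 0 → A_y = 54.80 kN.
ΣF_x = 0: A_x + 50 = 0 → A_x = -50.00 kN.

A_x = -50.00 kN, A_y = 54.80 kN, B_y = 138.3 kN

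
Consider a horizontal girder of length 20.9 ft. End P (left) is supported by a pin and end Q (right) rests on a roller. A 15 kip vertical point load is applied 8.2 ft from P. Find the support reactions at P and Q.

P_x = 0, P_y = 9.115 kip, Q_y = 5.885 kip

Taking moments about P: Q_y·20.9 − 15·8.2 = 0 → Q_y = 123/20.9 = 5.88517 ≈ 5.885 kip.
ΣF_y = 0: P_y + 5.88517 − 15 = 0 → P_y = 9.115 kip.
ΣF_x = 0: no horizontal applied forces, so P_x = 0.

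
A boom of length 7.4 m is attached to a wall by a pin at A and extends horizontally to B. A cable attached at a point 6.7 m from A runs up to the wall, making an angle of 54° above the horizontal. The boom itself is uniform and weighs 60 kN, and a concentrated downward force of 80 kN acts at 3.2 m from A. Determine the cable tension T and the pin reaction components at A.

ΣM about A: T·sin54°·6.7 − 60·3.7 − 80·3.2 = 0 → T = 478/(6.7·0.809017) = 88.1851 ≈ 88.19 kN.
ΣF_x = 0: A_x − T·cos54° = 0 → A_x = 88.1851 × 0.587785 = 51.83 kN.
ΣF_y = 0: A_y + T·sin54° − 60 − 80 = 0 → A_y = 140 − 88.1851 × 0.809017 = 68.66 kN.

T = 88.19 kN, A_x = 51.83 kN, A_y = 68.66 kN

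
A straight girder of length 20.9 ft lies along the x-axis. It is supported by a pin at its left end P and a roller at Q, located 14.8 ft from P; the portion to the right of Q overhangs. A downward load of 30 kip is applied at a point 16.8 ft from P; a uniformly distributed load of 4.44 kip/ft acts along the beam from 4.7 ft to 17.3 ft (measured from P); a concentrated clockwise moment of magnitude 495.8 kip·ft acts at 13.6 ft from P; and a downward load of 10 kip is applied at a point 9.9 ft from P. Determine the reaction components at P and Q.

P_x = 0, P_y = -19.88 kip, Q_y = 115.8 kip

Resultant of the distributed load: 4.44 × 12.6 = 55.944 kip at 11 ft from P.
Taking moments about P: Q_y·14.8 − 30·16.8 − (4.44·12.6)·11 − 495.8 − 10·9.9 = 0 → Q_y = 1714.184/14.8 = 115.823 ≈ 115.8 kip.
ΣF_y = 0: P_y + 115.823 − 30 − 4.44·12.6 − 10 = 0 → P_y = -19.88 kip.
ΣF_x = 0: no horizontal applied forces, so P_x = 0.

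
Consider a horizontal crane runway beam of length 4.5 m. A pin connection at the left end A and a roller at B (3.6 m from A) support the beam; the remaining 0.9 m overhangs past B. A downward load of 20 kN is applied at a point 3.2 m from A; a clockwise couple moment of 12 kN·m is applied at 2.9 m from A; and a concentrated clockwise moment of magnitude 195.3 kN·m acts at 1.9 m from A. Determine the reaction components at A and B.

A_x = 0, A_y = -55.36 kN, B_y = 75.36 kN

Taking moments about A: B_y·3.6 − 20·3.2 − 12 − 195.3 = 0 → B_y = 271.3/3.6 = 75.3611 ≈ 75.36 kN.
ΣF_y = 0: A_y + 75.3611 − 20 = 0 → A_y = -55.36 kN.
ΣF_x = 0: no horizontal applied forces, so A_x = 0.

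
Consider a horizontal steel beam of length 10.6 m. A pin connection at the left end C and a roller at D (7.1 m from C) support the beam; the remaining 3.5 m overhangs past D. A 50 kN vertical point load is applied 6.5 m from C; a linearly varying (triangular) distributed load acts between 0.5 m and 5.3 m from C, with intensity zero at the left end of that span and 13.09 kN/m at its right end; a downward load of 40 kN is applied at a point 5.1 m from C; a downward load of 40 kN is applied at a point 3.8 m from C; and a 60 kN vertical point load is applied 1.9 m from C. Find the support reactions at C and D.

Resultant of the triangular load: ½ × 13.09 × 4.8 = 31.416 kN, acting at 3.7 m from C (one-third of the span from the peak).
Taking moments about C: D_y·7.1 − 50·6.5 − (½·13.09·4.8)·3.7 − 40·5.1 − 40·3.8 − 60·1.9 = 0 → D_y = 911.2392/7.1 = 128.344 ≈ 128.3 kN.
ΣF_y = 0: C_y + 128.344 − 50 − ½·13.09·4.8 − 40 − 40 − 60 = 0 → C_y = 93.07 kN.
ΣF_x = 0: no horizontal applied forces, so C_x = 0.

C_x = 0, C_y = 93.07 kN, D_y = 128.3 kN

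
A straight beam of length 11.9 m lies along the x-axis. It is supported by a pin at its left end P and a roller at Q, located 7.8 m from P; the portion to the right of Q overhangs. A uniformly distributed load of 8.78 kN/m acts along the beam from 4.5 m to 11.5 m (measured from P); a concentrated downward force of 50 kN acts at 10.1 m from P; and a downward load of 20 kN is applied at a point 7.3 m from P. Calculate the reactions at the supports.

Resultant of the distributed load: 8.78 × 7 = 61.46 kN at 8 m from P.
ΣM about P: Q_y·7.8 − (8.78·7)·8 − 50·10.1 − 20·7.3 = 0 → Q_y = 1142.68/7.8 = 146.497 ≈ 146.5 kN.
ΣF_y = 0: P_y + 146.497 − 8.78·7 − 50 − 20 = 0 → P_y = -15.04 kN.
ΣF_x = 0: no horizontal applied forces, so P_x = 0.

P_x = 0, P_y = -15.04 kN, Q_y = 146.5 kN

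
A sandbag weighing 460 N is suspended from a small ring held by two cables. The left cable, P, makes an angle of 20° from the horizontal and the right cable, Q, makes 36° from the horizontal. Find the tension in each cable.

ΣF_x = 0: −T_P·cos20° + T_Q·cos36° = 0 → T_Q = 1.16152·T_P.
ΣF_y = 0: T_P·sin20° + T_Q·sin36° = 460.
Substitute: T_P·(0.34202 + 1.16152·0.587785) = 460 → T_P = 448.893 ≈ 448.9 N.
Then T_Q = 1.16152 × 448.893 = 521.4 N.

T_P = 448.9 N, T_Q = 521.4 N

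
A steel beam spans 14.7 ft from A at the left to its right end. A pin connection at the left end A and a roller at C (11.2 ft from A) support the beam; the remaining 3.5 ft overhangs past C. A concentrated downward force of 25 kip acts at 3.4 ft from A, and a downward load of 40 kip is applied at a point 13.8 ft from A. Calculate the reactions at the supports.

A_x = 0, A_y = 8.125 kip, C_y = 56.88 kip

Taking moments about A: C_y·11.2 − 25·3.4 − 40·13.8 = 0 → C_y = 637/11.2 = 56.875 ≈ 56.88 kip.
ΣF_y = 0: A_y + 56.875 − 25 − 40 = 0 → A_y = 8.125 kip.
ΣF_x = 0: no horizontal applied forces, so A_x = 0.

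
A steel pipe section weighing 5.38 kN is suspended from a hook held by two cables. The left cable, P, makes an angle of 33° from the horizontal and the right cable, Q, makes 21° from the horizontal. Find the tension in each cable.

T_P = 6.208 kN, T_Q = 5.577 kN

ΣF_x = 0: −T_P·cos33° + T_Q·cos21° = 0 → T_Q = 0.898338·T_P.
ΣF_y = 0: T_P·sin33° + T_Q·sin21° = 5.38.
Substitute: T_P·(0.544639 + 0.898338·0.358368) = 5.38 → T_P = 6.20835 ≈ 6.208 kN.
Then T_Q = 0.898338 × 6.20835 = 5.577 kN.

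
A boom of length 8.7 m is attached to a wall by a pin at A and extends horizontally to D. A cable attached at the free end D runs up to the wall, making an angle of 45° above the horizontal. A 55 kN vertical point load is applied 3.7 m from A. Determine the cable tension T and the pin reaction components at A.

ΣM about A: T·sin45°·8.7 − 55·3.7 = 0 → T = 203.5/(8.7·0.707107) = 33.0796 ≈ 33.08 kN.
ΣF_x = 0: A_x − T·cos45° = 0 → A_x = 33.0796 × 0.707107 = 23.39 kN.
ΣF_y = 0: A_y + T·sin45° − 55 = 0 → A_y = 55 − 33.0796 × 0.707107 = 31.61 kN.

T = 33.08 kN, A_x = 23.39 kN, A_y = 31.61 kN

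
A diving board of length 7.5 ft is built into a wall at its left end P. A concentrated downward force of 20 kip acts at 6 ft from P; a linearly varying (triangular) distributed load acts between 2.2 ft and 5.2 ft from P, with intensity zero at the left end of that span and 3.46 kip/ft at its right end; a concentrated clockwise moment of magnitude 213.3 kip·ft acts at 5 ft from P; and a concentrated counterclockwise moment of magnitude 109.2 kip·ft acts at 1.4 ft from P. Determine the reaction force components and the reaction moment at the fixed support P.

P_x = 0, P_y = 25.19 kip, M_P = 245.9 kip·ft

Resultant of the triangular load: ½ × 3.46 × 3 = 5.19 kip, acting at 4.2 ft from P (one-third of the span from the peak).
ΣF_x = 0: P_x = 0.
ΣF_y = 0: P_y − 20 − ½·3.46·3 = 0 → P_y = 25.19 kip.
ΣM about P: M_P − 20·6 − (½·3.46·3)·4.2 − 213.3 + 109.2 = 0 → M_P = 245.9 kip·ft.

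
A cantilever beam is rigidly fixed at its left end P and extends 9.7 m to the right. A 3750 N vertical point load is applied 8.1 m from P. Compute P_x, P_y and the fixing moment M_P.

P_x = 0, P_y = 3750 N, M_P = 30380 N·m

ΣF_x = 0: P_x = 0.
ΣF_y = 0: P_y − 3750 = 0 → P_y = 3750 N.
ΣM about P: M_P − 3750·8.1 = 0 → M_P = 30380 N·m.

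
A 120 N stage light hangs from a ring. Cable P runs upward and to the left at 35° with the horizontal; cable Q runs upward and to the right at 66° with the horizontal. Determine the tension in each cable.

T_P = 49.72 N, T_Q = 100.1 N

ΣF_x = 0: −T_P·cos35° + T_Q·cos66° = 0 → T_Q = 2.01396·T_P.
ΣF_y = 0: T_P·sin35° + T_Q·sin66° = 120.
Substitute: T_P·(0.573576 + 2.01396·0.913545) = 120 → T_P = 49.722 ≈ 49.72 N.
Then T_Q = 2.01396 × 49.722 = 100.1 N.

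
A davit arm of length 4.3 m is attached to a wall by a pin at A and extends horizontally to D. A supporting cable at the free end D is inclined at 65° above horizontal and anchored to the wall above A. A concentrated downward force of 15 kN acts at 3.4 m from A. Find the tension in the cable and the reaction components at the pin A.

ΣM about A: T·sin65°·4.3 − 15·3.4 = 0 → T = 51/(4.3·0.906308) = 13.0866 ≈ 13.09 kN.
ΣF_x = 0: A_x − T·cos65° = 0 → A_x = 13.0866 × 0.422618 = 5.531 kN.
ΣF_y = 0: A_y + T·sin65° − 15 = 0 → A_y = 15 − 13.0866 × 0.906308 = 3.140 kN.

T = 13.09 kN, A_x = 5.531 kN, A_y = 3.140 kN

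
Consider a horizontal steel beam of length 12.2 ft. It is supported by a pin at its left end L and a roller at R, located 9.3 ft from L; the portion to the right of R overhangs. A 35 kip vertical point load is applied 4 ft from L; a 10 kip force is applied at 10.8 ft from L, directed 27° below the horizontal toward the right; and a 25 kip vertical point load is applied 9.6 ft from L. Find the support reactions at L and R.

ΣM about L: R_y·9.3 − 35·4 − 10·sin27°·10.8 − 25·9.6 = 0 → R_y = 429.031/9.3 = 46.1324 ≈ 46.13 kip.
ΣF_y = 0: L_y + 46.1324 − 35 − 10·sin27° − 25 = 0 → L_y = 18.41 kip.
ΣF_x = 0: L_x + 10·cos27° = 0 → L_x = -8.910 kip.

L_x = -8.910 kip, L_y = 18.41 kip, R_y = 46.13 kip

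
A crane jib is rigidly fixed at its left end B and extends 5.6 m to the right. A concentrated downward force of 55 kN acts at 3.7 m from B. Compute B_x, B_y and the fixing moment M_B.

ΣF_x = 0: B_x = 0.
ΣF_y = 0: B_y − 55 = 0 → B_y = 55.00 kN.
ΣM about B: M_B − 55·3.7 = 0 → M_B = 203.5 kN·m.

B_x = 0, B_y = 55.00 kN, M_B = 203.5 kN·m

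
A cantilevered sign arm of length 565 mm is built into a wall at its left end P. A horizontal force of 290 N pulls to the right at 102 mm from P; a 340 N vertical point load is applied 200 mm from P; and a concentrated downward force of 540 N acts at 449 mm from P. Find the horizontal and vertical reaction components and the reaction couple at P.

ΣF_x = 0: P_x + 290 = 0 → P_x = -290.0 N.
ΣF_y = 0: P_y − 340 − 540 = 0 → P_y = 880.0 N.
ΣM about P: M_P − 340·200 − 540·449 = 0 → M_P = 310500 N·mm.

P_x = -290.0 N, P_y = 880.0 N, M_P = 310500 N·mm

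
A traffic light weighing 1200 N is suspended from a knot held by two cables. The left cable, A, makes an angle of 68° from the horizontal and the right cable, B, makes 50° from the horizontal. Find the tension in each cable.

ΣF_x = 0: −T_A·cos68° + T_B·cos50° = 0 → T_B = 0.582784·T_A.
ΣF_y = 0: T_A·sin68° + T_B·sin50° = 1200.
Substitute: T_A·(0.927184 + 0.582784·0.766044) = 1200 → T_A = 873.603 ≈ 873.6 N.
Then T_B = 0.582784 × 873.603 = 509.1 N.

T_A = 873.6 N, T_B = 509.1 N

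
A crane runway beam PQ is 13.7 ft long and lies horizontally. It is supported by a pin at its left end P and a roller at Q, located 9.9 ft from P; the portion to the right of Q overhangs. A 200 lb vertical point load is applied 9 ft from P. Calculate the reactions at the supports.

P_x = 0, P_y = 18.18 lb, Q_y = 181.8 lb

Taking moments about P: Q_y·9.9 − 200·9 = 0 → Q_y = 1800/9.9 = 181.818 ≈ 181.8 lb.
ΣF_y = 0: P_y + 181.818 − 200 = 0 → P_y = 18.18 lb.
ΣF_x = 0: no horizontal applied forces, so P_x = 0.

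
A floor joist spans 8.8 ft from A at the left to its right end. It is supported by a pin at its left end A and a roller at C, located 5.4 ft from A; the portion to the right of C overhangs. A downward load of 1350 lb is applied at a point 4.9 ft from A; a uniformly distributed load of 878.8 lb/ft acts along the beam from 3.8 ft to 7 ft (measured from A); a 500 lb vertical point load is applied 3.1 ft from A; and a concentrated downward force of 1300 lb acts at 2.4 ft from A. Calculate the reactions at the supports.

Resultant of the distributed load: 878.8 × 3.2 = 2812.16 lb at 5.4 ft from A.
Taking moments about A: C_y·5.4 − 1350·4.9 − (878.8·3.2)·5.4 − 500·3.1 − 1300·2.4 = 0 → C_y = 26470.664/5.4 = 4901.97 ≈ 4902 lb.
ΣF_y = 0: A_y + 4901.97 − 1350 − 878.8·3.2 − 500 − 1300 = 0 → A_y = 1060 lb.
ΣF_x = 0: no horizontal applied forces, so A_x = 0.

A_x = 0, A_y = 1060 lb, C_y = 4902 lb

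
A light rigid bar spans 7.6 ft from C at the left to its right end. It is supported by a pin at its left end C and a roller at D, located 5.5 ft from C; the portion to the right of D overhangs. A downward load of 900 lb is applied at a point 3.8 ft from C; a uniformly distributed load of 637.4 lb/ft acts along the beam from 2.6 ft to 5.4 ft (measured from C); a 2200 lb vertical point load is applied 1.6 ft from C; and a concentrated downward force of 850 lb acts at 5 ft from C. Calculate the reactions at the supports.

Resultant of the distributed load: 637.4 × 2.8 = 1784.72 lb at 4 ft from C.
ΣM about C: D_y·5.5 − 900·3.8 − (637.4·2.8)·4 − 2200·1.6 − 850·5 = 0 → D_y = 18328.88/5.5 = 3332.52 ≈ 3333 lb.
ΣF_y = 0: C_y + 3332.52 − 900 − 637.4·2.8 − 2200 − 850 = 0 → C_y = 2402 lb.
ΣF_x = 0: no horizontal applied forces, so C_x = 0.

C_x = 0, C_y = 2402 lb, D_y = 3333 lb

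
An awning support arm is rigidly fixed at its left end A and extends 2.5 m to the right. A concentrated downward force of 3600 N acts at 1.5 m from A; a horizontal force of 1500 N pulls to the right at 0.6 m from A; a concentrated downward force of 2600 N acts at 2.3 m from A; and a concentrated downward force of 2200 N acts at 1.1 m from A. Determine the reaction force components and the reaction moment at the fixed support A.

A_x = -1500 N, A_y = 8400 N, M_A = 13800 N·m

ΣF_x = 0: A_x + 1500 = 0 → A_x = -1500 N.
ΣF_y = 0: A_y − 3600 − 2600 − 2200 = 0 → A_y = 8400 N.
ΣM about A: M_A − 3600·1.5 − 2600·2.3 − 2200·1.1 = 0 → M_A = 13800 N·m.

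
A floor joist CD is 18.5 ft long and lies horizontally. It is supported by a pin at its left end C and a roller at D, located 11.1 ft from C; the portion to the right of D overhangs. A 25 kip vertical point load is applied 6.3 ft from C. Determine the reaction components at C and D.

Moments about C: D_y·11.1 − 25·6.3 = 0 → D_y = 157.5/11.1 = 14.1892 ≈ 14.19 kip.
ΣF_y = 0: C_y + 14.1892 − 25 = 0 → C_y = 10.81 kip.
ΣF_x = 0: no horizontal applied forces, so C_x = 0.

C_x = 0, C_y = 10.81 kip, D_y = 14.19 kip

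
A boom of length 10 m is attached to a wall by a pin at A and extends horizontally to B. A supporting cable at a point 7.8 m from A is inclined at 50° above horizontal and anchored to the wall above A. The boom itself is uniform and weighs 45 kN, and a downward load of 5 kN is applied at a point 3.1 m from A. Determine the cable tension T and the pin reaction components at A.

T = 40.25 kN, A_x = 25.87 kN, A_y = 19.17 kN

ΣM about A: T·sin50°·7.8 − 45·5 − 5·3.1 = 0 → T = 240.5/(7.8·0.766044) = 40.2501 ≈ 40.25 kN.
ΣF_x = 0: A_x − T·cos50° = 0 → A_x = 40.2501 × 0.642788 = 25.87 kN.
ΣF_y = 0: A_y + T·sin50° − 45 − 5 = 0 → A_y = 50 − 40.2501 × 0.766044 = 19.17 kN.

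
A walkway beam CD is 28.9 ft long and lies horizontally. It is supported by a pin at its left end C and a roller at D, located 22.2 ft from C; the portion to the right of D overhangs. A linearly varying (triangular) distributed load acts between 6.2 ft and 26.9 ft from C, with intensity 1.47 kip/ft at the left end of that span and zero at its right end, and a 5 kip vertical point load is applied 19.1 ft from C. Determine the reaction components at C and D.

Resultant of the triangular load: ½ × 1.47 × 20.7 = 15.2145 kip, acting at 13.1 ft from C (one-third of the span from the peak).
Taking moments about C: D_y·22.2 − (½·1.47·20.7)·13.1 − 5·19.1 = 0 → D_y = 294.80995/22.2 = 13.2797 ≈ 13.28 kip.
ΣF_y = 0: C_y + 13.2797 − ½·1.47·20.7 − 5 = 0 → C_y = 6.935 kip.
ΣF_x = 0: no horizontal applied forces, so C_x = 0.

C_x = 0, C_y = 6.935 kip, D_y = 13.28 kip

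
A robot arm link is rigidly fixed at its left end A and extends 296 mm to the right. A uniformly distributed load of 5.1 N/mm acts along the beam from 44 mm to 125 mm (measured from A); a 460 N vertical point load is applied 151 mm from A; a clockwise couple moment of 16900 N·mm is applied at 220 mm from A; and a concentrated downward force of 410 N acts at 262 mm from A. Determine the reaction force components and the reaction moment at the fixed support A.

Resultant of the distributed load: 5.1 × 81 = 413.1 N at 84.5 mm from A.
ΣF_x = 0: A_x = 0.
ΣF_y = 0: A_y − 5.1·81 − 460 − 410 = 0 → A_y = 1283 N.
ΣM about A: M_A − (5.1·81)·84.5 − 460·151 − 16900 − 410·262 = 0 → M_A = 228700 N·mm.

A_x = 0, A_y = 1283 N, M_A = 228700 N·mm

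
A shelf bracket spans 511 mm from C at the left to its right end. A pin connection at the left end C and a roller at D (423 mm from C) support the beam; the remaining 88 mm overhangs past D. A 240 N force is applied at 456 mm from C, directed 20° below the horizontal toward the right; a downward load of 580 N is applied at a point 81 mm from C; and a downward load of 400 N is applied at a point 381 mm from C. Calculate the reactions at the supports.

ΣM about C: D_y·423 − 240·sin20°·456 − 580·81 − 400·381 = 0 → D_y = 236811/423 = 559.837 ≈ 559.8 N.
ΣF_y = 0: C_y + 559.837 − 240·sin20° − 580 − 400 = 0 → C_y = 502.2 N.
ΣF_x = 0: C_x + 240·cos20° = 0 → C_x = -225.5 N.

C_x = -225.5 N, C_y = 502.2 N, D_y = 559.8 N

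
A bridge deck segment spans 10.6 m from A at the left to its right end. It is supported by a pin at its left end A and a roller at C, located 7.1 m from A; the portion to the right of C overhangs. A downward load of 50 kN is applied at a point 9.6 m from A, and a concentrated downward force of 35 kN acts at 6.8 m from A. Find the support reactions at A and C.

Moments about A: C_y·7.1 − 50·9.6 − 35·6.8 = 0 → C_y = 718/7.1 = 101.127 ≈ 101.1 kN.
ΣF_y = 0: A_y + 101.127 − 50 − 35 = 0 → A_y = -16.13 kN.
ΣF_x = 0: no horizontal applied forces, so A_x = 0.

A_x = 0, A_y = -16.13 kN, C_y = 101.1 kN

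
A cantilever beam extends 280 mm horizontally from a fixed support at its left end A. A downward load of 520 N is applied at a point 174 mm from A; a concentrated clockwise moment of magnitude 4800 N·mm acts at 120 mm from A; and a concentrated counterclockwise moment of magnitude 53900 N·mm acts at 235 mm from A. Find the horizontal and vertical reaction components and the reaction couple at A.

ΣF_x = 0: A_x = 0.
ΣF_y = 0: A_y − 520 = 0 → A_y = 520.0 N.
ΣM about A: M_A − 520·174 − 4800 + 53900 = 0 → M_A = 41380 N·mm.

A_x = 0, A_y = 520.0 N, M_A = 41380 N·mm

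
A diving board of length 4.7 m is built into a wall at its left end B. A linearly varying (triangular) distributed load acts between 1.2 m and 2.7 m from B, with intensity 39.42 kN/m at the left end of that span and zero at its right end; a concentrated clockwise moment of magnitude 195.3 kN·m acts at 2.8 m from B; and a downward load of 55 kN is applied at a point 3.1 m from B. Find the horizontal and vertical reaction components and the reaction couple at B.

B_x = 0, B_y = 84.56 kN, M_B = 416.1 kN·m

Resultant of the triangular load: ½ × 39.42 × 1.5 = 29.565 kN, acting at 1.7 m from B (one-third of the span from the peak).
ΣF_x = 0: B_x = 0.
ΣF_y = 0: B_y − ½·39.42·1.5 − 55 = 0 → B_y = 84.56 kN.
ΣM about B: M_B − (½·39.42·1.5)·1.7 − 195.3 − 55·3.1 = 0 → M_B = 416.1 kN·m.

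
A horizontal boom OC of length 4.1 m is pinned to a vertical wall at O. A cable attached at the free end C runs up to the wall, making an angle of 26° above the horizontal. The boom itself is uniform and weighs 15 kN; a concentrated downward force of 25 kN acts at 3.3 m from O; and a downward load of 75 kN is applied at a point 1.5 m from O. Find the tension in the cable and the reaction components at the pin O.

T = 125.6 kN, O_x = 112.9 kN, O_y = 59.94 kN

ΣM about O: T·sin26°·4.1 − 15·2.05 − 25·3.3 − 75·1.5 = 0 → T = 225.75/(4.1·0.438371) = 125.604 ≈ 125.6 kN.
ΣF_x = 0: O_x − T·cos26° = 0 → O_x = 125.604 × 0.898794 = 112.9 kN.
ΣF_y = 0: O_y + T·sin26° − 15 − 25 − 75 = 0 → O_y = 115 − 125.604 × 0.438371 = 59.94 kN.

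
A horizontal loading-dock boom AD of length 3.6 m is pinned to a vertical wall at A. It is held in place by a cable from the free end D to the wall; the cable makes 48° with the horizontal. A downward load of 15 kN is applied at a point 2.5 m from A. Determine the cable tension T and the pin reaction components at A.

T = 14.02 kN, A_x = 9.379 kN, A_y = 4.583 kN

ΣM about A: T·sin48°·3.6 − 15·2.5 = 0 → T = 37.5/(3.6·0.743145) = 14.017 ≈ 14.02 kN.
ΣF_x = 0: A_x − T·cos48° = 0 → A_x = 14.017 × 0.669131 = 9.379 kN.
ΣF_y = 0: A_y + T·sin48° − 15 = 0 → A_y = 15 − 14.017 × 0.743145 = 4.583 kN.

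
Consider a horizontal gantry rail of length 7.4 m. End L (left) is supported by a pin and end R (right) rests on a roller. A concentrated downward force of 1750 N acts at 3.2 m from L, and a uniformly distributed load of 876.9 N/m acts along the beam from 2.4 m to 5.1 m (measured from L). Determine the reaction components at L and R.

Resultant of the distributed load: 876.9 × 2.7 = 2367.63 N at 3.75 m from L.
Moments about L: R_y·7.4 − 1750·3.2 − (876.9·2.7)·3.75 = 0 → R_y = 14478.6125/7.4 = 1956.57 ≈ 1957 N.
ΣF_y = 0: L_y + 1956.57 − 1750 − 876.9·2.7 = 0 → L_y = 2161 N.
ΣF_x = 0: no horizontal applied forces, so L_x = 0.

L_x = 0, L_y = 2161 N, R_y = 1957 N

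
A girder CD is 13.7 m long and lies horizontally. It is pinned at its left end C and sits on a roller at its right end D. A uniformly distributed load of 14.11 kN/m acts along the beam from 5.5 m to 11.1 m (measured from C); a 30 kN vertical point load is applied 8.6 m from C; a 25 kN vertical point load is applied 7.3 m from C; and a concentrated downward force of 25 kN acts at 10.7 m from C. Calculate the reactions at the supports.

C_x = 0, C_y = 59.47 kN, D_y = 99.55 kN

Resultant of the distributed load: 14.11 × 5.6 = 79.016 kN at 8.3 m from C.
ΣM about C: D_y·13.7 − (14.11·5.6)·8.3 − 30·8.6 − 25·7.3 − 25·10.7 = 0 → D_y = 1363.8328/13.7 = 99.5498 ≈ 99.55 kN.
ΣF_y = 0: C_y + 99.5498 − 14.11·5.6 − 30 − 25 − 25 = 0 → C_y = 59.47 kN.
ΣF_x = 0: no horizontal applied forces, so C_x = 0.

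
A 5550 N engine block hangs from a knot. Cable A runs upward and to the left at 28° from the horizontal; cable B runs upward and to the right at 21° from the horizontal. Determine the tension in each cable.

ΣF_x = 0: −T_A·cos28° + T_B·cos21° = 0 → T_B = 0.945765·T_A.
ΣF_y = 0: T_A·sin28° + T_B·sin21° = 5550.
Substitute: T_A·(0.469472 + 0.945765·0.358368) = 5550 → T_A = 6865.38 ≈ 6865 N.
Then T_B = 0.945765 × 6865.38 = 6493 N.

T_A = 6865 N, T_B = 6493 N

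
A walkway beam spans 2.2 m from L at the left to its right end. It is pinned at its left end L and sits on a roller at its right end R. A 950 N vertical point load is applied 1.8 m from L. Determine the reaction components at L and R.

Taking moments about L: R_y·2.2 − 950·1.8 = 0 → R_y = 1710/2.2 = 777.273 ≈ 777.3 N.
ΣF_y = 0: L_y + 777.273 − 950 = 0 → L_y = 172.7 N.
ΣF_x = 0: no horizontal applied forces, so L_x = 0.

L_x = 0, L_y = 172.7 N, R_y = 777.3 N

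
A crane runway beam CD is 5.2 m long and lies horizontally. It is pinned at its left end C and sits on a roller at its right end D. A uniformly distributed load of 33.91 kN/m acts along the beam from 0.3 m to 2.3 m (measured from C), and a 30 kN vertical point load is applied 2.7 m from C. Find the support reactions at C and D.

C_x = 0, C_y = 65.29 kN, D_y = 32.53 kN

Resultant of the distributed load: 33.91 × 2 = 67.82 kN at 1.3 m from C.
ΣM about C: D_y·5.2 − (33.91·2)·1.3 − 30·2.7 = 0 → D_y = 169.166/5.2 = 32.5319 ≈ 32.53 kN.
ΣF_y = 0: C_y + 32.5319 − 33.91·2 − 30 = 0 → C_y = 65.29 kN.
ΣF_x = 0: no horizontal applied forces, so C_x = 0.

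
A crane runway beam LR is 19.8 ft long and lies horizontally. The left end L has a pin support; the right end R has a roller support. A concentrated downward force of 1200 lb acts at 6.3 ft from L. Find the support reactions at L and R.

L_x = 0, L_y = 818.2 lb, R_y = 381.8 lb

Moments about L: R_y·19.8 − 1200·6.3 = 0 → R_y = 7560/19.8 = 381.818 ≈ 381.8 lb.
ΣF_y = 0: L_y + 381.818 − 1200 = 0 → L_y = 818.2 lb.
ΣF_x = 0: no horizontal applied forces, so L_x = 0.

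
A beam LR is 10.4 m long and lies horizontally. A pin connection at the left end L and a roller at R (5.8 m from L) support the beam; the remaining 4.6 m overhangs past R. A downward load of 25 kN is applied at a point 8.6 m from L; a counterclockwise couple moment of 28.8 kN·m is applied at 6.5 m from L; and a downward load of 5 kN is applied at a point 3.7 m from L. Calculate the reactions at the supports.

Taking moments about L: R_y·5.8 − 25·8.6 + 28.8 − 5·3.7 = 0 → R_y = 204.7/5.8 = 35.2931 ≈ 35.29 kN.
ΣF_y = 0: L_y + 35.2931 − 25 − 5 = 0 → L_y = -5.293 kN.
ΣF_x = 0: no horizontal applied forces, so L_x = 0.

L_x = 0, L_y = -5.293 kN, R_y = 35.29 kN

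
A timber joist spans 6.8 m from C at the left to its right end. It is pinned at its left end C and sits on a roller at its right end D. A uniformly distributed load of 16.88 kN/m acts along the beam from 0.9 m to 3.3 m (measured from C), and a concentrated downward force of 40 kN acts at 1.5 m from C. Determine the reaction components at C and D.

Resultant of the distributed load: 16.88 × 2.4 = 40.512 kN at 2.1 m from C.
Moments about C: D_y·6.8 − (16.88·2.4)·2.1 − 40·1.5 = 0 → D_y = 145.0752/6.8 = 21.3346 ≈ 21.33 kN.
ΣF_y = 0: C_y + 21.3346 − 16.88·2.4 − 40 = 0 → C_y = 59.18 kN.
ΣF_x = 0: no horizontal applied forces, so C_x = 0.

C_x = 0, C_y = 59.18 kN, D_y = 21.33 kN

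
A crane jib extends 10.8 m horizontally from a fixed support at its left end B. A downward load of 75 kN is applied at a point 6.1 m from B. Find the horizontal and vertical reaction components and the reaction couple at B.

ΣF_x = 0: B_x = 0.
ΣF_y = 0: B_y − 75 = 0 → B_y = 75.00 kN.
ΣM about B: M_B − 75·6.1 = 0 → M_B = 457.5 kN·m.

B_x = 0, B_y = 75.00 kN, M_B = 457.5 kN·m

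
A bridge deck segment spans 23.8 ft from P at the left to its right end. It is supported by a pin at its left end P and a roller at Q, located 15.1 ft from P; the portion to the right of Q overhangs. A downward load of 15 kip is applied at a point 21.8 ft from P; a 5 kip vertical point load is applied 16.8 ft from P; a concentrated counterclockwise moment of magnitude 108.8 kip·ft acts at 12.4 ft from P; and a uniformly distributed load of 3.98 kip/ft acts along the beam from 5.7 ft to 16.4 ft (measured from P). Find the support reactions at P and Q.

Resultant of the distributed load: 3.98 × 10.7 = 42.586 kip at 11.05 ft from P.
Moments about P: Q_y·15.1 − 15·21.8 − 5·16.8 + 108.8 − (3.98·10.7)·11.05 = 0 → Q_y = 772.7753/15.1 = 51.1772 ≈ 51.18 kip.
ΣF_y = 0: P_y + 51.1772 − 15 − 5 − 3.98·10.7 = 0 → P_y = 11.41 kip.
ΣF_x = 0: no horizontal applied forces, so P_x = 0.

P_x = 0, P_y = 11.41 kip, Q_y = 51.18 kip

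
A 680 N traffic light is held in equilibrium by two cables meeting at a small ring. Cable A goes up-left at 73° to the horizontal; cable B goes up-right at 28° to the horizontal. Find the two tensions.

ΣF_x = 0: −T_A·cos73° + T_B·cos28° = 0 → T_B = 0.331131·T_A.
ΣF_y = 0: T_A·sin73° + T_B·sin28° = 680.
Substitute: T_A·(0.956305 + 0.331131·0.469472) = 680 → T_A = 611.642 ≈ 611.6 N.
Then T_B = 0.331131 × 611.642 = 202.5 N.

T_A = 611.6 N, T_B = 202.5 N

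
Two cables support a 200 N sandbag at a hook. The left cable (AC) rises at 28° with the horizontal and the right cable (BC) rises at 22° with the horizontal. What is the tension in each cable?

T_AC = 242.1 N, T_BC = 230.5 N

ΣF_x = 0: −T_AC·cos28° + T_BC·cos22° = 0 → T_BC = 0.95229·T_AC.
ΣF_y = 0: T_AC·sin28° + T_BC·sin22° = 200.
Substitute: T_AC·(0.469472 + 0.95229·0.374607) = 200 → T_AC = 242.07 ≈ 242.1 N.
Then T_BC = 0.95229 × 242.07 = 230.5 N.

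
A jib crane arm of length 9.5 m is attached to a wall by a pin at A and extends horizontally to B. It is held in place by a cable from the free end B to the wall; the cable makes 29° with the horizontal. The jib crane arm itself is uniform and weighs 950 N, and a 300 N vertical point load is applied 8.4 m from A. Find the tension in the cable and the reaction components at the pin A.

T = 1527 N, A_x = 1335 N, A_y = 509.7 N

ΣM about A: T·sin29°·9.5 − 950·4.75 − 300·8.4 = 0 → T = 7032.5/(9.5·0.48481) = 1526.91 ≈ 1527 N.
ΣF_x = 0: A_x − T·cos29° = 0 → A_x = 1526.91 × 0.87462 = 1335 N.
ΣF_y = 0: A_y + T·sin29° − 950 − 300 = 0 → A_y = 1250 − 1526.91 × 0.48481 = 509.7 N.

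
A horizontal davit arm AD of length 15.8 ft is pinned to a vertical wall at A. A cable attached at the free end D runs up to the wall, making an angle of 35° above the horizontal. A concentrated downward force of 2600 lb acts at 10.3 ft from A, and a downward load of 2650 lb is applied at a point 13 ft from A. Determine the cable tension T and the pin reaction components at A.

T = 6756 lb, A_x = 5535 lb, A_y = 1375 lb

ΣM about A: T·sin35°·15.8 − 2600·10.3 − 2650·13 = 0 → T = 61230/(15.8·0.573576) = 6756.41 ≈ 6756 lb.
ΣF_x = 0: A_x − T·cos35° = 0 → A_x = 6756.41 × 0.819152 = 5535 lb.
ΣF_y = 0: A_y + T·sin35° − 2600 − 2650 = 0 → A_y = 5250 − 6756.41 × 0.573576 = 1375 lb.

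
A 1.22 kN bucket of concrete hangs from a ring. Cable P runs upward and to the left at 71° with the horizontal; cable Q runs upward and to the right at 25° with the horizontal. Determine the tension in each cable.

T_P = 1.112 kN, T_Q = 0.3994 kN

ΣF_x = 0: −T_P·cos71° + T_Q·cos25° = 0 → T_Q = 0.359225·T_P.
ΣF_y = 0: T_P·sin71° + T_Q·sin25° = 1.22.
Substitute: T_P·(0.945519 + 0.359225·0.422618) = 1.22 → T_P = 1.11179 ≈ 1.112 kN.
Then T_Q = 0.359225 × 1.11179 = 0.3994 kN.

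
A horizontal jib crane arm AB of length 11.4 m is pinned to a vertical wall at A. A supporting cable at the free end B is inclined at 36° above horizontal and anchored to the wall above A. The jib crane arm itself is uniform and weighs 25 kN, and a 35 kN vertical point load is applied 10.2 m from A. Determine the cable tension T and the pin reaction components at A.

ΣM about A: T·sin36°·11.4 − 25·5.7 − 35·10.2 = 0 → T = 499.5/(11.4·0.587785) = 74.5439 ≈ 74.54 kN.
ΣF_x = 0: A_x − T·cos36° = 0 → A_x = 74.5439 × 0.809017 = 60.31 kN.
ΣF_y = 0: A_y + T·sin36° − 25 − 35 = 0 → A_y = 60 − 74.5439 × 0.587785 = 16.18 kN.

T = 74.54 kN, A_x = 60.31 kN, A_y = 16.18 kN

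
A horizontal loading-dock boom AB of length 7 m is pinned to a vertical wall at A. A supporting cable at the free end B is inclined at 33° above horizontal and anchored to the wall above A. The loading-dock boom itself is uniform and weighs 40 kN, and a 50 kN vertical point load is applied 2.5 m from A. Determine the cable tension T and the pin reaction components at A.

ΣM about A: T·sin33°·7 − 40·3.5 − 50·2.5 = 0 → T = 265/(7·0.544639) = 69.5087 ≈ 69.51 kN.
ΣF_x = 0: A_x − T·cos33° = 0 → A_x = 69.5087 × 0.838671 = 58.29 kN.
ΣF_y = 0: A_y + T·sin33° − 40 − 50 = 0 → A_y = 90 − 69.5087 × 0.544639 = 52.14 kN.

T = 69.51 kN, A_x = 58.29 kN, A_y = 52.14 kN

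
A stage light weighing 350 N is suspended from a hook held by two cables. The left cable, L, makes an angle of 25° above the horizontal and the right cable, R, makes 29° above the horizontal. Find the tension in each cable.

T_L = 378.4 N, T_R = 392.1 N

ΣF_x = 0: −T_L·cos25° + T_R·cos29° = 0 → T_R = 1.03623·T_L.
ΣF_y = 0: T_L·sin25° + T_R·sin29° = 350.
Substitute: T_L·(0.422618 + 1.03623·0.48481) = 350 → T_L = 378.381 ≈ 378.4 N.
Then T_R = 1.03623 × 378.381 = 392.1 N.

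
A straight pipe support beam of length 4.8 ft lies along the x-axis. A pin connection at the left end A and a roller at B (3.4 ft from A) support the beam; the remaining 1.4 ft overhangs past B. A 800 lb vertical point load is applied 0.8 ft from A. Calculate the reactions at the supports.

A_x = 0, A_y = 611.8 lb, B_y = 188.2 lb

Moments about A: B_y·3.4 − 800·0.8 = 0 → B_y = 640/3.4 = 188.235 ≈ 188.2 lb.
ΣF_y = 0: A_y + 188.235 − 800 = 0 → A_y = 611.8 lb.
ΣF_x = 0: no horizontal applied forces, so A_x = 0.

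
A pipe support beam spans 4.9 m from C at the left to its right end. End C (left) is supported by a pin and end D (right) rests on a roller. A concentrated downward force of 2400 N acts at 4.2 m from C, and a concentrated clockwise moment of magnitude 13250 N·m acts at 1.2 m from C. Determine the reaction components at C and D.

C_x = 0, C_y = -2361 N, D_y = 4761 N

Taking moments about C: D_y·4.9 − 2400·4.2 − 13250 = 0 → D_y = 23330/4.9 = 4761.22 ≈ 4761 N.
ΣF_y = 0: C_y + 4761.22 − 2400 = 0 → C_y = -2361 N.
ΣF_x = 0: no horizontal applied forces, so C_x = 0.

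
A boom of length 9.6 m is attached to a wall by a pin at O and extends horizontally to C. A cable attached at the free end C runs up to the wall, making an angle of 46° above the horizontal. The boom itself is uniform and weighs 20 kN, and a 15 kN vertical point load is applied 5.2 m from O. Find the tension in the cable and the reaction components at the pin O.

ΣM about O: T·sin46°·9.6 − 20·4.8 − 15·5.2 = 0 → T = 174/(9.6·0.71934) = 25.1967 ≈ 25.20 kN.
ΣF_x = 0: O_x − T·cos46° = 0 → O_x = 25.1967 × 0.694658 = 17.50 kN.
ΣF_y = 0: O_y + T·sin46° − 20 − 15 = 0 → O_y = 35 − 25.1967 × 0.71934 = 16.88 kN.

T = 25.20 kN, O_x = 17.50 kN, O_y = 16.88 kN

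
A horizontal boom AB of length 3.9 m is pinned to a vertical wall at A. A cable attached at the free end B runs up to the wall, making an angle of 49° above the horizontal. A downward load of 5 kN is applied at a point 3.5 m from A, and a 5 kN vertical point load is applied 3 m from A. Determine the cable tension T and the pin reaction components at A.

T = 11.04 kN, A_x = 7.244 kN, A_y = 1.667 kN

ΣM about A: T·sin49°·3.9 − 5·3.5 − 5·3 = 0 → T = 32.5/(3.9·0.75471) = 11.0418 ≈ 11.04 kN.
ΣF_x = 0: A_x − T·cos49° = 0 → A_x = 11.0418 × 0.656059 = 7.244 kN.
ΣF_y = 0: A_y + T·sin49° − 5 − 5 = 0 → A_y = 10 − 11.0418 × 0.75471 = 1.667 kN.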